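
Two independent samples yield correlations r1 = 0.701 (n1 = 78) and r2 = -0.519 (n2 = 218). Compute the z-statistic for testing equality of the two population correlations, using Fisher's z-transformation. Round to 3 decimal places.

10.769

z1 = atanh(0.701) = 0.869264,  z2 = atanh(-0.519) = -0.574970
SE = √(1/(n1−3) + 1/(n2−3)) = √(1/75 + 1/215) = √(0.0133333 + 0.0046512) = √0.0179845 = 0.134106
z = (z1 − z2)/SE = (0.869264 − (-0.574970)) / 0.134106 = 1.444234 / 0.134106 = 10.769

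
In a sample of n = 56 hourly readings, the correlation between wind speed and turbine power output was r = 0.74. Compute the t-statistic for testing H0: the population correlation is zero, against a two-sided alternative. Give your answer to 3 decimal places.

t = r·√(n−2) / √(1−r²) with r = 0.74, n = 56
  = 0.74·√54 / √(1 − 0.5476)
  = 0.74·7.348469 / 0.672607
  = 5.437867 / 0.672607 = 8.085

8.085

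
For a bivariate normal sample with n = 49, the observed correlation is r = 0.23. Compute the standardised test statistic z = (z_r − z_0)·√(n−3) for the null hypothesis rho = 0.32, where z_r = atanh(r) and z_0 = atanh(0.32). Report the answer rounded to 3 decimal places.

Fisher z: atanh(0.23) = 0.234189, atanh(0.32) = 0.331647
z = (z_r − z_0)·√(n−3) = (0.234189 − 0.331647)·√46 = -0.097458 · 6.782330 = -0.661

-0.661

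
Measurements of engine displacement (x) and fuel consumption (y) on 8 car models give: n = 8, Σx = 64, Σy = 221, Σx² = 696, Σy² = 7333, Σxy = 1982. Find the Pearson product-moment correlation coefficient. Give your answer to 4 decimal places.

0.4502

Numerator: nΣxy − (Σx)(Σy) = 8·1982 − (64)(221) = 1712
Denominator: √[(nΣx²−(Σx)²)(nΣy²−(Σy)²)]
  nΣx²−(Σx)² = 8·696 − 4096 = 1472;  nΣy²−(Σy)² = 8·7333 − 48841 = 9823
  √(1472·9823) = √14459456 = 3802.5591
r = 1712 / 3802.5591 = 0.4502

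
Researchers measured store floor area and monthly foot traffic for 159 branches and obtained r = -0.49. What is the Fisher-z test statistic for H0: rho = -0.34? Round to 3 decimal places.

z_r = atanh(-0.49) = -0.536060,  z_0 = atanh(-0.34) = -0.354093
SE = 1/√(n−3) = 1/√156 = 0.080064
z = (z_r − z_0)/SE = (-0.536060 − (-0.354093)) / 0.080064 = -0.181967 / 0.080064 = -2.273

-2.273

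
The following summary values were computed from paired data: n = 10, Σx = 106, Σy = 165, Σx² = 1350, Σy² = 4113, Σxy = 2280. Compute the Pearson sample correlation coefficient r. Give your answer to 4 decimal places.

S_xy = nΣxy − ΣxΣy = 10·2280 − 106·165 = 22800 − 17490 = 5310
S_xx = nΣx² − (Σx)² = 10·1350 − 106² = 13500 − 11236 = 2264
S_yy = nΣy² − (Σy)² = 10·4113 − 165² = 41130 − 27225 = 13905
r = S_xy / √(S_xx·S_yy) = 5310 / √(2264·13905) = 5310 / √31480920 = 5310 / 5610.7860 = 0.9464

0.9464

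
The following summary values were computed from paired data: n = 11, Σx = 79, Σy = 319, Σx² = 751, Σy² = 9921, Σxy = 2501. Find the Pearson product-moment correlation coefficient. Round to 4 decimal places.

0.5987

S_xy = nΣxy − ΣxΣy = 11·2501 − 79·319 = 27511 − 25201 = 2310
S_xx = nΣx² − (Σx)² = 11·751 − 79² = 8261 − 6241 = 2020
S_yy = nΣy² − (Σy)² = 11·9921 − 319² = 109131 − 101761 = 7370
r = S_xy / √(S_xx·S_yy) = 2310 / √(2020·7370) = 2310 / √14887400 = 2310 / 3858.4194 = 0.5987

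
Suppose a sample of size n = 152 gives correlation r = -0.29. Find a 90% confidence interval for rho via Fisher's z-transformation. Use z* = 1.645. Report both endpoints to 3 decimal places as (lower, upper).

Fisher z: z_r = atanh(r) = ½·ln((1+(-0.29))/(1−(-0.29))) = -0.298566
SE(z) = 1/√(n−3) = 1/√149 = 0.081923
90% ⇒ z* = 1.645; margin = 1.645·0.081923 = 0.134763
CI on z-scale: (-0.433329, -0.163803)
Back-transform: tanh(-0.433329) = -0.408100, tanh(-0.163803) = -0.162354

(-0.408, -0.162)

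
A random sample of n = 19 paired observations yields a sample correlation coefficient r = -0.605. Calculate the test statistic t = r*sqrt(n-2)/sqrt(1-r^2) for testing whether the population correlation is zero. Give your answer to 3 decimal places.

-3.133

t = r·√(n−2) / √(1−r²) with r = -0.605, n = 19
  = -0.605·√17 / √(1 − 0.366025)
  = -0.605·4.123106 / 0.796225
  = -2.494479 / 0.796225 = -3.133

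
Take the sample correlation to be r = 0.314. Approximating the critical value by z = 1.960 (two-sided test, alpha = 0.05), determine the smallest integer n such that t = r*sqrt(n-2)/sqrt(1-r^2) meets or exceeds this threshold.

r√(n−2)/√(1−r²) ≥ 1.960  ⇔  n−2 ≥ (1.960)²·(1−r²)/r²
(1−r²)/r² = (1−0.098596)/0.098596 = 9.1424
n ≥ 2 + 3.8416·9.1424 = 2 + 35.1214 = 37.1214
⌈37.1214⌉ = 38

38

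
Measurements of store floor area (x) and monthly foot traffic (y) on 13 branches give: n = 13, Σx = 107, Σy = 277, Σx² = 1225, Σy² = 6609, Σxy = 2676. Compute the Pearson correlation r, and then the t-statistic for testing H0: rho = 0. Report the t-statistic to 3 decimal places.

Numerator: nΣxy − (Σx)(Σy) = 13·2676 − (107)(277) = 5149
Denominator: √[(nΣx²−(Σx)²)(nΣy²−(Σy)²)]
  nΣx²−(Σx)² = 13·1225 − 11449 = 4476;  nΣy²−(Σy)² = 13·6609 − 76729 = 9188
  √(4476·9188) = √41125488 = 6412.9157
r = 5149 / 6412.9157 = 0.8029
t = r·√(n−2)/√(1−r²) = 0.8029·√11 / √(1−0.644648) = 2.662918 / 0.596114 = 4.467

4.467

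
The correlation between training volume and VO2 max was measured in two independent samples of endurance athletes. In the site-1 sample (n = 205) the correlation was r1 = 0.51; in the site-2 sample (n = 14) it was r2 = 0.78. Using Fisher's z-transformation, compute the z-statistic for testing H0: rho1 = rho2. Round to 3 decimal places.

-1.559

z1 = atanh(0.51) = 0.562730,  z2 = atanh(0.78) = 1.045371
SE = √(1/(n1−3) + 1/(n2−3)) = √(1/202 + 1/11) = √(0.0049505 + 0.0909091) = √0.0958596 = 0.309612
z = (z1 − z2)/SE = (0.562730 − 1.045371) / 0.309612 = -0.482641 / 0.309612 = -1.559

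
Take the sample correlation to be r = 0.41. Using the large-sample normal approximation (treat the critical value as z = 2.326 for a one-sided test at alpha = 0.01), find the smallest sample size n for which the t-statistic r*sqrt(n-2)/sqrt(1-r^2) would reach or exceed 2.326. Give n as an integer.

29

Need r·√(n−2)/√(1−r²) ≥ 2.326
√(n−2) ≥ 2.326·√(1−0.1681) / 0.41 = 2.326·0.912086 / 0.41 = 5.1744
n−2 ≥ 26.7744  ⇒  n ≥ 28.7744
Smallest integer n = 29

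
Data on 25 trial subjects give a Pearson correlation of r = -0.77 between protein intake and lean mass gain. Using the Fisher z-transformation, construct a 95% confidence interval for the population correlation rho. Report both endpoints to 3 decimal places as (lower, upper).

(-0.893, -0.539)

Fisher z: z_r = atanh(r) = ½·ln((1+(-0.77))/(1−(-0.77))) = -1.020328
SE(z) = 1/√(n−3) = 1/√22 = 0.213201
95% ⇒ z* = 1.960; margin = 1.960·0.213201 = 0.417874
CI on z-scale: (-1.438202, -0.602454)
Back-transform: tanh(-1.438202) = -0.893335, tanh(-0.602454) = -0.538793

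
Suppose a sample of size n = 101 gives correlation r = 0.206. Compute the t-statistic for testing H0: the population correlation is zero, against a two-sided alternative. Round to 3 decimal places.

t = r·√(n−2) / √(1−r²) with r = 0.206, n = 101
  = 0.206·√99 / √(1 − 0.042436)
  = 0.206·9.949874 / 0.978552
  = 2.049674 / 0.978552 = 2.095

2.095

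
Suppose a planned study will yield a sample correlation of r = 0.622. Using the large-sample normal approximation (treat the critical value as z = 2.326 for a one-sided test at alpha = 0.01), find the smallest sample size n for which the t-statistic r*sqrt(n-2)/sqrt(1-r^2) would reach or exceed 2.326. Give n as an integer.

Need r·√(n−2)/√(1−r²) ≥ 2.326
√(n−2) ≥ 2.326·√(1−0.386884) / 0.622 = 2.326·0.783017 / 0.622 = 2.9281
n−2 ≥ 8.5738  ⇒  n ≥ 10.5738
Smallest integer n = 11

11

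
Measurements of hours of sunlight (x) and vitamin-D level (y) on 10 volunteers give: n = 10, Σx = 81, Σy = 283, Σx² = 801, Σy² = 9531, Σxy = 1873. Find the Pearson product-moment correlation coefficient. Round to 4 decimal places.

-0.8928

S_xy = nΣxy − ΣxΣy = 10·1873 − 81·283 = 18730 − 22923 = -4193
S_xx = nΣx² − (Σx)² = 10·801 − 81² = 8010 − 6561 = 1449
S_yy = nΣy² − (Σy)² = 10·9531 − 283² = 95310 − 80089 = 15221
r = S_xy / √(S_xx·S_yy) = -4193 / √(1449·15221) = -4193 / √22055229 = -4193 / 4696.2995 = -0.8928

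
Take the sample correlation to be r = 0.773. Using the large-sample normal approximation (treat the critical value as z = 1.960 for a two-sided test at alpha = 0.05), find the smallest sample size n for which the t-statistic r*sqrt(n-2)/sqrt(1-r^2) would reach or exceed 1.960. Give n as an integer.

r√(n−2)/√(1−r²) ≥ 1.960  ⇔  n−2 ≥ (1.960)²·(1−r²)/r²
(1−r²)/r² = (1−0.597529)/0.597529 = 0.6736
n ≥ 2 + 3.8416·0.6736 = 2 + 2.5877 = 4.5877
⌈4.5877⌉ = 5

5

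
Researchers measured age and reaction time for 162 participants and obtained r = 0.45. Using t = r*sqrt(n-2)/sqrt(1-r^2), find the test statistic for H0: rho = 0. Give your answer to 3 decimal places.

6.374

t = r·√(n−2) / √(1−r²) with r = 0.45, n = 162
  = 0.45·√160 / √(1 − 0.2025)
  = 0.45·12.649111 / 0.893029
  = 5.692100 / 0.893029 = 6.374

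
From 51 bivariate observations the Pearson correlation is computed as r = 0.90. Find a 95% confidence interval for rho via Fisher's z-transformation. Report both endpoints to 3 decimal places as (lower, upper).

(0.830, 0.942)

Fisher z: z_r = atanh(r) = ½·ln((1+0.90)/(1−0.90)) = 1.472219
SE(z) = 1/√(n−3) = 1/√48 = 0.144338
95% ⇒ z* = 1.960; margin = 1.960·0.144338 = 0.282902
CI on z-scale: (1.189317, 1.755121)
Back-transform: tanh(1.189317) = 0.830367, tanh(1.755121) = 0.941956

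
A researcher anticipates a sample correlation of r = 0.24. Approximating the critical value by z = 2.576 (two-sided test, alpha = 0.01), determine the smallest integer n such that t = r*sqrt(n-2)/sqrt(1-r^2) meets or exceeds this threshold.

Need r·√(n−2)/√(1−r²) ≥ 2.576
√(n−2) ≥ 2.576·√(1−0.0576) / 0.24 = 2.576·0.970773 / 0.24 = 10.4196
n−2 ≥ 108.5681  ⇒  n ≥ 110.5681
Smallest integer n = 111

111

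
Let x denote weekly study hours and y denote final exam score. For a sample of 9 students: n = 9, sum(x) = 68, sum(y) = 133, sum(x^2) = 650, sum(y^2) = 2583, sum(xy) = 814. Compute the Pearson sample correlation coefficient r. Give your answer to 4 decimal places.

S_xy = nΣxy − ΣxΣy = 9·814 − 68·133 = 7326 − 9044 = -1718
S_xx = nΣx² − (Σx)² = 9·650 − 68² = 5850 − 4624 = 1226
S_yy = nΣy² − (Σy)² = 9·2583 − 133² = 23247 − 17689 = 5558
r = S_xy / √(S_xx·S_yy) = -1718 / √(1226·5558) = -1718 / √6814108 = -1718 / 2610.3846 = -0.6581

-0.6581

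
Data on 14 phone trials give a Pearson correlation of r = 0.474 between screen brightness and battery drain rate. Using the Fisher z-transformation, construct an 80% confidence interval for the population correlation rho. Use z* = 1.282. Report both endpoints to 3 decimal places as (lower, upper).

(0.128, 0.717)

Fisher z: z_r = atanh(r) = ½·ln((1+0.474)/(1−0.474)) = 0.515217
SE(z) = 1/√(n−3) = 1/√11 = 0.301511
80% ⇒ z* = 1.282; margin = 1.282·0.301511 = 0.386537
CI on z-scale: (0.128680, 0.901754)
Back-transform: tanh(0.128680) = 0.127974, tanh(0.901754) = 0.717151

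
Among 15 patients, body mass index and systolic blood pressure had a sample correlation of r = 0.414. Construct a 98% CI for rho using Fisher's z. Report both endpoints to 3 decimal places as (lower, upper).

(-0.227, 0.805)

Fisher z: z_r = atanh(r) = ½·ln((1+0.414)/(1−0.414)) = 0.440429
SE(z) = 1/√(n−3) = 1/√12 = 0.288675
98% ⇒ z* = 2.326; margin = 2.326·0.288675 = 0.671458
CI on z-scale: (-0.231029, 1.111887)
Back-transform: tanh(-0.231029) = -0.227005, tanh(1.111887) = 0.804728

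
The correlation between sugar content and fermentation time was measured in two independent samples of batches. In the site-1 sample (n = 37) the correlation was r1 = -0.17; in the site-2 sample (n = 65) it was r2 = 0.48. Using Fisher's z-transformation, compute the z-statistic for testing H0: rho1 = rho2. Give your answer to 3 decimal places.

-3.255

z1 = atanh(-0.17) = -0.171667,  z2 = atanh(0.48) = 0.522984
SE = √(1/(n1−3) + 1/(n2−3)) = √(1/34 + 1/62) = √(0.0294118 + 0.0161290) = √0.0455408 = 0.213403
z = (z1 − z2)/SE = (-0.171667 − 0.522984) / 0.213403 = -0.694651 / 0.213403 = -3.255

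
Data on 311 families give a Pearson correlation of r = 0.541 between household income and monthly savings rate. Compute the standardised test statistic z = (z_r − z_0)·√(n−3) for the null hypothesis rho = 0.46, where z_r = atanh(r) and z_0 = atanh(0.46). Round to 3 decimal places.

1.900

z_r = atanh(0.541) = 0.605568,  z_0 = atanh(0.46) = 0.497311
SE = 1/√(n−3) = 1/√308 = 0.056980
z = (z_r − z_0)/SE = (0.605568 − 0.497311) / 0.056980 = 0.108257 / 0.056980 = 1.900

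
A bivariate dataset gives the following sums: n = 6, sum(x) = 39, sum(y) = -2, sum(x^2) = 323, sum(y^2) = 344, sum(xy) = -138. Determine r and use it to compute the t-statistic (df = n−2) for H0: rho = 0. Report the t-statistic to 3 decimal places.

-2.755

Numerator: nΣxy − (Σx)(Σy) = 6·(-138) − (39)(-2) = -750
Denominator: √[(nΣx²−(Σx)²)(nΣy²−(Σy)²)]
  nΣx²−(Σx)² = 6·323 − 1521 = 417;  nΣy²−(Σy)² = 6·344 − 4 = 2060
  √(417·2060) = √859020 = 926.8333
r = -750 / 926.8333 = -0.8092
t = r·√(n−2)/√(1−r²) = -0.8092·√4 / √(1−0.654805) = -1.618400 / 0.587533 = -2.755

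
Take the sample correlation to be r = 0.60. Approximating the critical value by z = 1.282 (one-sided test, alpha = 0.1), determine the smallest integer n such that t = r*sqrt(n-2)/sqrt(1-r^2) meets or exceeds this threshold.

r√(n−2)/√(1−r²) ≥ 1.282  ⇔  n−2 ≥ (1.282)²·(1−r²)/r²
(1−r²)/r² = (1−0.3600)/0.3600 = 1.7778
n ≥ 2 + 1.643524·1.7778 = 2 + 2.9219 = 4.9219
⌈4.9219⌉ = 5

5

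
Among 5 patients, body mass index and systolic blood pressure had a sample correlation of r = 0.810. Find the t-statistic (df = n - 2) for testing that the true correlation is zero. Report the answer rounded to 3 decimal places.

2.392

t = r·√(n−2) / √(1−r²) with r = 0.810, n = 5
  = 0.810·√3 / √(1 − 0.656100)
  = 0.810·1.732051 / 0.586430
  = 1.402961 / 0.586430 = 2.392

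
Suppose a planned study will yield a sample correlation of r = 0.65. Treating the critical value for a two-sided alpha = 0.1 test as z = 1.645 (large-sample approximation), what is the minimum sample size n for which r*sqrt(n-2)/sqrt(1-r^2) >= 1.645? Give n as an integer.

6

Need r·√(n−2)/√(1−r²) ≥ 1.645
√(n−2) ≥ 1.645·√(1−0.4225) / 0.65 = 1.645·0.759934 / 0.65 = 1.9232
n−2 ≥ 3.6987  ⇒  n ≥ 5.6987
Smallest integer n = 6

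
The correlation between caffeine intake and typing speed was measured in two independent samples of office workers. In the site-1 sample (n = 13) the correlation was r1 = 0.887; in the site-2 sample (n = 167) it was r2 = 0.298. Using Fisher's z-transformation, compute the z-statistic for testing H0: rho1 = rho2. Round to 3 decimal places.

3.378

Fisher z-transforms: z1 = atanh(0.887) = 1.407678, z2 = atanh(0.298) = 0.307323; difference d = 1.100355
Var(d) = 1/10 + 1/164 = 0.1000000 + 0.0060976 = 0.1060976
z = d/√Var(d) = 1.100355 / √0.1060976 = 1.100355 / 0.325726 = 3.378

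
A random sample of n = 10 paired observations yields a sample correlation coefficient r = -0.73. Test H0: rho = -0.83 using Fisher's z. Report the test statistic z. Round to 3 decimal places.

Fisher z: atanh(-0.73) = -0.928727, atanh(-0.83) = -1.188136
z = (z_r − z_0)·√(n−3) = (-0.928727 − (-1.188136))·√7 = 0.259409 · 2.645751 = 0.686

0.686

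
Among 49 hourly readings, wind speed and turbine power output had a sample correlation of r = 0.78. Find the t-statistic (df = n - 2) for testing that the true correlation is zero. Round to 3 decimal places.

t = r·√(n−2) / √(1−r²) with r = 0.78, n = 49
  = 0.78·√47 / √(1 − 0.6084)
  = 0.78·6.855655 / 0.625780
  = 5.347411 / 0.625780 = 8.545

8.545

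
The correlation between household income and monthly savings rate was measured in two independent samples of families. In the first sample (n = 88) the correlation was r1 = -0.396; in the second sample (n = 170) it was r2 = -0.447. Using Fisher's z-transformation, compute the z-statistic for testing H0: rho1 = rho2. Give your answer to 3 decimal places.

Fisher z-transforms: z1 = atanh(-0.396) = -0.418896, z2 = atanh(-0.447) = -0.480945; difference d = 0.062049
Var(d) = 1/85 + 1/167 = 0.0117647 + 0.0059880 = 0.0177527
z = d/√Var(d) = 0.062049 / √0.0177527 = 0.062049 / 0.133239 = 0.466

0.466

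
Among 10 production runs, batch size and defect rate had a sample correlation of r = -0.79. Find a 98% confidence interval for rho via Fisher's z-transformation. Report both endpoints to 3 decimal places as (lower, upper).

(-0.960, -0.190)

z_r = atanh(-0.79) = -1.071432;  SE = 1/√(n−3) = 1/√7 = 0.377964
z-limits: -1.071432 ± 2.326·0.377964 = -1.071432 ± 0.879144 = [-1.950576, -0.192288]
ρ-limits: (tanh -1.950576, tanh -0.192288) = (-0.960, -0.190)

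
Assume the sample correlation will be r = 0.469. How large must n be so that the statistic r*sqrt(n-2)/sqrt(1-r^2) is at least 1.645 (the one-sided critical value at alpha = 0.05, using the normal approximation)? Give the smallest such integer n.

12

Need r·√(n−2)/√(1−r²) ≥ 1.645
√(n−2) ≥ 1.645·√(1−0.219961) / 0.469 = 1.645·0.883198 / 0.469 = 3.0978
n−2 ≥ 9.5964  ⇒  n ≥ 11.5964
Smallest integer n = 12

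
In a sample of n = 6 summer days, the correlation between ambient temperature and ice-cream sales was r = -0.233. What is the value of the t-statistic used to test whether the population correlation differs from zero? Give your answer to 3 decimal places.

t = r·√(n−2) / √(1−r²) with r = -0.233, n = 6
  = -0.233·√4 / √(1 − 0.054289)
  = -0.233·2.000000 / 0.972477
  = -0.466000 / 0.972477 = -0.479

-0.479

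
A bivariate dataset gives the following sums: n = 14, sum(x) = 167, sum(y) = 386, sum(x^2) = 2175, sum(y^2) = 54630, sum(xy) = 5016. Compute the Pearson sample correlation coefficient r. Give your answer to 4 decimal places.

0.1451

Numerator: nΣxy − (Σx)(Σy) = 14·5016 − (167)(386) = 5762
Denominator: √[(nΣx²−(Σx)²)(nΣy²−(Σy)²)]
  nΣx²−(Σx)² = 14·2175 − 27889 = 2561;  nΣy²−(Σy)² = 14·54630 − 148996 = 615824
  √(2561·615824) = √1577125264 = 39713.0364
r = 5762 / 39713.0364 = 0.1451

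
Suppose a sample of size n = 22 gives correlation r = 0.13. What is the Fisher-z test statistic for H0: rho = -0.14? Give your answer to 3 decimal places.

Fisher z: atanh(0.13) = 0.130740, atanh(-0.14) = -0.140926
z = (z_r − z_0)·√(n−3) = (0.130740 − (-0.140926))·√19 = 0.271666 · 4.358899 = 1.184

1.184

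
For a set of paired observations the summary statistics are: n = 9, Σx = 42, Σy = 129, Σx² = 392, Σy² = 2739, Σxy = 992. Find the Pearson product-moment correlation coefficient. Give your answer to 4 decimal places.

Numerator: nΣxy − (Σx)(Σy) = 9·992 − (42)(129) = 3510
Denominator: √[(nΣx²−(Σx)²)(nΣy²−(Σy)²)]
  nΣx²−(Σx)² = 9·392 − 1764 = 1764;  nΣy²−(Σy)² = 9·2739 − 16641 = 8010
  √(1764·8010) = √14129640 = 3758.9413
r = 3510 / 3758.9413 = 0.9338

0.9338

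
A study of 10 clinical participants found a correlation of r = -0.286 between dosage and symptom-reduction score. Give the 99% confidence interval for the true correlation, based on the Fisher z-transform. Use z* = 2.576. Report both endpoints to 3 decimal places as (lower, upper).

(-0.853, 0.591)

z_r = atanh(-0.286) = -0.294204;  SE = 1/√(n−3) = 1/√7 = 0.377964
z-limits: -0.294204 ± 2.576·0.377964 = -0.294204 ± 0.973635 = [-1.267839, 0.679431]
ρ-limits: (tanh -1.267839, tanh 0.679431) = (-0.853, 0.591)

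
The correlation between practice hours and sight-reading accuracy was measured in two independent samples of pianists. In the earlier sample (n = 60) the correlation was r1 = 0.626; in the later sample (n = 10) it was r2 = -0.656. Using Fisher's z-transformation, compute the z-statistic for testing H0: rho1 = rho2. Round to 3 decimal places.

3.797

Fisher z-transforms: z1 = atanh(0.626) = 0.734811, z2 = atanh(-0.656) = -0.785759; difference d = 1.520570
Var(d) = 1/57 + 1/7 = 0.0175439 + 0.1428571 = 0.1604010
z = d/√Var(d) = 1.520570 / √0.1604010 = 1.520570 / 0.400501 = 3.797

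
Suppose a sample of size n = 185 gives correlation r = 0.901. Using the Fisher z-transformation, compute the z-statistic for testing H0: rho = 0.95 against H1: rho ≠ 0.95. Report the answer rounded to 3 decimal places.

z_r = atanh(0.901) = 1.477508,  z_0 = atanh(0.95) = 1.831781
SE = 1/√(n−3) = 1/√182 = 0.074125
z = (z_r − z_0)/SE = (1.477508 − 1.831781) / 0.074125 = -0.354273 / 0.074125 = -4.779

-4.779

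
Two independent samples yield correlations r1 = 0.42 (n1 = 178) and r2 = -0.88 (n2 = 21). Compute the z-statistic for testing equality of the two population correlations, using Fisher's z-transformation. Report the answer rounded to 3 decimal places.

7.367

Fisher z-transforms: z1 = atanh(0.42) = 0.447692, z2 = atanh(-0.88) = -1.375768; difference d = 1.823460
Var(d) = 1/175 + 1/18 = 0.0057143 + 0.0555556 = 0.0612699
z = d/√Var(d) = 1.823460 / √0.0612699 = 1.823460 / 0.247528 = 7.367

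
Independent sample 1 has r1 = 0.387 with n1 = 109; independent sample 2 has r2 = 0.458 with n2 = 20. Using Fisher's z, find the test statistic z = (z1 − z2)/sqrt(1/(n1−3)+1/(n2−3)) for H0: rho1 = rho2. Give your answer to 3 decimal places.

Fisher z-transforms: z1 = atanh(0.387) = 0.408267, z2 = atanh(0.458) = 0.494777; difference d = -0.086510
Var(d) = 1/106 + 1/17 = 0.0094340 + 0.0588235 = 0.0682575
z = d/√Var(d) = -0.086510 / √0.0682575 = -0.086510 / 0.261261 = -0.331

-0.331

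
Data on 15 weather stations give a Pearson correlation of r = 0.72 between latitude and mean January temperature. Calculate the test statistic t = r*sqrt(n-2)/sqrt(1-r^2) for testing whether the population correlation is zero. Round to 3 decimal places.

3.741

1 − r² = 1 − 0.5184 = 0.4816;  √(1−r²) = 0.693974
√(n−2) = √13 = 3.605551
t = r·√(n−2)/√(1−r²) = 0.72 · 3.605551 / 0.693974 = 3.741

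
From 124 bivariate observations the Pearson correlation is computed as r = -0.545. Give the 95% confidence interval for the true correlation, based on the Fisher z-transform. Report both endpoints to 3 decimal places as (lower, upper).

Fisher z: z_r = atanh(r) = ½·ln((1+(-0.545))/(1−(-0.545))) = -0.611241
SE(z) = 1/√(n−3) = 1/√121 = 0.090909
95% ⇒ z* = 1.960; margin = 1.960·0.090909 = 0.178182
CI on z-scale: (-0.789423, -0.433059)
Back-transform: tanh(-0.789423) = -0.658082, tanh(-0.433059) = -0.407875

(-0.658, -0.408)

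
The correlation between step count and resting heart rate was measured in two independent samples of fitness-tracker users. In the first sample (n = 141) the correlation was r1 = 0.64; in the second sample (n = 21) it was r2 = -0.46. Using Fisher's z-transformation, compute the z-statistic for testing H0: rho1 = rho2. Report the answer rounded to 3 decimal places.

Fisher z-transforms: z1 = atanh(0.64) = 0.758174, z2 = atanh(-0.46) = -0.497311; difference d = 1.255485
Var(d) = 1/138 + 1/18 = 0.0072464 + 0.0555556 = 0.0628020
z = d/√Var(d) = 1.255485 / √0.0628020 = 1.255485 / 0.250603 = 5.010

5.010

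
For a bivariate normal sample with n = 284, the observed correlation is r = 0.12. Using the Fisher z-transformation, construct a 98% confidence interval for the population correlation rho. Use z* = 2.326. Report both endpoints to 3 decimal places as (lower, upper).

(-0.018, 0.254)

Fisher z: z_r = atanh(r) = ½·ln((1+0.12)/(1−0.12)) = 0.120581
SE(z) = 1/√(n−3) = 1/√281 = 0.059655
98% ⇒ z* = 2.326; margin = 2.326·0.059655 = 0.138758
CI on z-scale: (-0.018177, 0.259339)
Back-transform: tanh(-0.018177) = -0.018175, tanh(0.259339) = 0.253677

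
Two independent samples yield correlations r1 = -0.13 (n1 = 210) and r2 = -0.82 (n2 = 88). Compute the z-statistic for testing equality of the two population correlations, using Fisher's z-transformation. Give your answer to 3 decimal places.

7.965

Fisher z-transforms: z1 = atanh(-0.13) = -0.130740, z2 = atanh(-0.82) = -1.156817; difference d = 1.026077
Var(d) = 1/207 + 1/85 = 0.0048309 + 0.0117647 = 0.0165956
z = d/√Var(d) = 1.026077 / √0.0165956 = 1.026077 / 0.128824 = 7.965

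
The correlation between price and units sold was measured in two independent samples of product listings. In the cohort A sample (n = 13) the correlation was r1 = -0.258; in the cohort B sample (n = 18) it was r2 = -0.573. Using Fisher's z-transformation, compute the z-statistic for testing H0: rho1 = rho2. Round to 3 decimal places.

z1 = atanh(-0.258) = -0.263965,  z2 = atanh(-0.573) = -0.651978
SE = √(1/(n1−3) + 1/(n2−3)) = √(1/10 + 1/15) = √(0.1000000 + 0.0666667) = √0.1666667 = 0.408248
z = (z1 − z2)/SE = (-0.263965 − (-0.651978)) / 0.408248 = 0.388013 / 0.408248 = 0.950

0.950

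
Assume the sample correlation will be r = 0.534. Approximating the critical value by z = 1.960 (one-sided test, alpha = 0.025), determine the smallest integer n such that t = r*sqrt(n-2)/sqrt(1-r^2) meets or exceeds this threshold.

12

Need r·√(n−2)/√(1−r²) ≥ 1.960
√(n−2) ≥ 1.960·√(1−0.285156) / 0.534 = 1.960·0.845484 / 0.534 = 3.1033
n−2 ≥ 9.6305  ⇒  n ≥ 11.6305
Smallest integer n = 12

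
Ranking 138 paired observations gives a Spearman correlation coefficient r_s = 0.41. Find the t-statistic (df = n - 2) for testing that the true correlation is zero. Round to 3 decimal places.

5.242

1 − r_s² = 1 − 0.1681 = 0.8319;  √(1−r_s²) = 0.912086
√(n−2) = √136 = 11.661904
t = r_s·√(n−2)/√(1−r_s²) = 0.41 · 11.661904 / 0.912086 = 5.242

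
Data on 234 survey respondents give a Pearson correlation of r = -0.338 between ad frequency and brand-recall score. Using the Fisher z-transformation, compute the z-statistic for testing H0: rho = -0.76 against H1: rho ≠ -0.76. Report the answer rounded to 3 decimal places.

Fisher z: atanh(-0.338) = -0.351833, atanh(-0.76) = -0.996215
z = (z_r − z_0)·√(n−3) = (-0.351833 − (-0.996215))·√231 = 0.644382 · 15.198684 = 9.794

9.794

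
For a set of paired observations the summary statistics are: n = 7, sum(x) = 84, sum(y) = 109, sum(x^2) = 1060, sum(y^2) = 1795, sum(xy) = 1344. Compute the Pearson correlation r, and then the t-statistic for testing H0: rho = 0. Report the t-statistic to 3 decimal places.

1.308

Numerator: nΣxy − (Σx)(Σy) = 7·1344 − (84)(109) = 252
Denominator: √[(nΣx²−(Σx)²)(nΣy²−(Σy)²)]
  nΣx²−(Σx)² = 7·1060 − 7056 = 364;  nΣy²−(Σy)² = 7·1795 − 11881 = 684
  √(364·684) = √248976 = 498.9749
r = 252 / 498.9749 = 0.5050
t = r·√(n−2)/√(1−r²) = 0.5050·√5 / √(1−0.255025) = 1.129214 / 0.863119 = 1.308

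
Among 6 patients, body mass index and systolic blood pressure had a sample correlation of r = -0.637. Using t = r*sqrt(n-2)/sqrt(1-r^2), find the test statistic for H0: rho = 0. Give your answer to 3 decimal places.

1 − r² = 1 − 0.405769 = 0.594231;  √(1−r²) = 0.770864
√(n−2) = √4 = 2.000000
t = r·√(n−2)/√(1−r²) = -0.637 · 2.000000 / 0.770864 = -1.653

-1.653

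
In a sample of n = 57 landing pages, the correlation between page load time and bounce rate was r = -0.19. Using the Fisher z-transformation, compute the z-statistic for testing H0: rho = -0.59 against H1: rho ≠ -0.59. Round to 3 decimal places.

3.566

z_r = atanh(-0.19) = -0.192337,  z_0 = atanh(-0.59) = -0.677666
SE = 1/√(n−3) = 1/√54 = 0.136083
z = (z_r − z_0)/SE = (-0.192337 − (-0.677666)) / 0.136083 = 0.485329 / 0.136083 = 3.566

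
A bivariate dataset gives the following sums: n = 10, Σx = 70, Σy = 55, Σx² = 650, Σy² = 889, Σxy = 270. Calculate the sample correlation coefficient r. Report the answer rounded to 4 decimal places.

-0.3754

Numerator: nΣxy − (Σx)(Σy) = 10·270 − (70)(55) = -1150
Denominator: √[(nΣx²−(Σx)²)(nΣy²−(Σy)²)]
  nΣx²−(Σx)² = 10·650 − 4900 = 1600;  nΣy²−(Σy)² = 10·889 − 3025 = 5865
  √(1600·5865) = √9384000 = 3063.3315
r = -1150 / 3063.3315 = -0.3754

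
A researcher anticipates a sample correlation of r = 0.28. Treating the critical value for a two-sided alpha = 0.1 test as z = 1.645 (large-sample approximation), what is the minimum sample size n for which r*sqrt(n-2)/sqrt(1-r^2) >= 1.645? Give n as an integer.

r√(n−2)/√(1−r²) ≥ 1.645  ⇔  n−2 ≥ (1.645)²·(1−r²)/r²
(1−r²)/r² = (1−0.0784)/0.0784 = 11.7551
n ≥ 2 + 2.706025·11.7551 = 2 + 31.8096 = 33.8096
⌈33.8096⌉ = 34

34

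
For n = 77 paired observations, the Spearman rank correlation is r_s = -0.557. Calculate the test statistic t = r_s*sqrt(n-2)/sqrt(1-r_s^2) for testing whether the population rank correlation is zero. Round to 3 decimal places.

-5.808

1 − r_s² = 1 − 0.310249 = 0.689751;  √(1−r_s²) = 0.830512
√(n−2) = √75 = 8.660254
t = r_s·√(n−2)/√(1−r_s²) = -0.557 · 8.660254 / 0.830512 = -5.808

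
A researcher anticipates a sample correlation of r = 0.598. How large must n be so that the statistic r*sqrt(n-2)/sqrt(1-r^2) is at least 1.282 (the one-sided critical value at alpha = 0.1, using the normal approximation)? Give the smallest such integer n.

5

r√(n−2)/√(1−r²) ≥ 1.282  ⇔  n−2 ≥ (1.282)²·(1−r²)/r²
(1−r²)/r² = (1−0.357604)/0.357604 = 1.7964
n ≥ 2 + 1.643524·1.7964 = 2 + 2.9524 = 4.9524
⌈4.9524⌉ = 5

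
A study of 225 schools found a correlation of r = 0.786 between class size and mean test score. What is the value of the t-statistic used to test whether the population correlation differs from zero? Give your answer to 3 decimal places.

t = r·√(n−2) / √(1−r²) with r = 0.786, n = 225
  = 0.786·√223 / √(1 − 0.617796)
  = 0.786·14.933185 / 0.618226
  = 11.737483 / 0.618226 = 18.986

18.986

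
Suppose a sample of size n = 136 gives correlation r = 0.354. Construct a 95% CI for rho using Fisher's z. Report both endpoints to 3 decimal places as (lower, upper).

z_r = atanh(0.354) = 0.370009;  SE = 1/√(n−3) = 1/√133 = 0.086711
z-limits: 0.370009 ± 1.960·0.086711 = 0.370009 ± 0.169954 = [0.200055, 0.539963]
ρ-limits: (tanh 0.200055, tanh 0.539963) = (0.197, 0.493)

(0.197, 0.493)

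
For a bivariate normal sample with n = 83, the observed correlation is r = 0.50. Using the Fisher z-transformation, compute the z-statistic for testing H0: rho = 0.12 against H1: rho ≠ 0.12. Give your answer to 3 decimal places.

Fisher z: atanh(0.50) = 0.549306, atanh(0.12) = 0.120581
z = (z_r − z_0)·√(n−3) = (0.549306 − 0.120581)·√80 = 0.428725 · 8.944272 = 3.835

3.835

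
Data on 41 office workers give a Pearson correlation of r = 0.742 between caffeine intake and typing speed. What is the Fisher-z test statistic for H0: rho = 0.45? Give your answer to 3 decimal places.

Fisher z: atanh(0.742) = 0.954915, atanh(0.45) = 0.484700
z = (z_r − z_0)·√(n−3) = (0.954915 − 0.484700)·√38 = 0.470215 · 6.164414 = 2.899

2.899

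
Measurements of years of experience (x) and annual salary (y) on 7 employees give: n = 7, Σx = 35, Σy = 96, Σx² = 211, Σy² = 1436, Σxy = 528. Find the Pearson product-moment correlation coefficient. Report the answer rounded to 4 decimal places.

0.7320

Numerator: nΣxy − (Σx)(Σy) = 7·528 − (35)(96) = 336
Denominator: √[(nΣx²−(Σx)²)(nΣy²−(Σy)²)]
  nΣx²−(Σx)² = 7·211 − 1225 = 252;  nΣy²−(Σy)² = 7·1436 − 9216 = 836
  √(252·836) = √210672 = 458.9902
r = 336 / 458.9902 = 0.7320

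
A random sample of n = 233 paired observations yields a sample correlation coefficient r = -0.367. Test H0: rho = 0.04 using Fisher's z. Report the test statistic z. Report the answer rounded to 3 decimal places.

z_r = atanh(-0.367) = -0.384952,  z_0 = atanh(0.04) = 0.040021
SE = 1/√(n−3) = 1/√230 = 0.065938
z = (z_r − z_0)/SE = (-0.384952 − 0.040021) / 0.065938 = -0.424973 / 0.065938 = -6.445

-6.445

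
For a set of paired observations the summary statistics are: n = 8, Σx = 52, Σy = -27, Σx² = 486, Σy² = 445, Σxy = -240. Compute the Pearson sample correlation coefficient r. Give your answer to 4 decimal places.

-0.2818

S_xy = nΣxy − ΣxΣy = 8·(-240) − 52·(-27) = -1920 − (-1404) = -516
S_xx = nΣx² − (Σx)² = 8·486 − 52² = 3888 − 2704 = 1184
S_yy = nΣy² − (Σy)² = 8·445 − (-27)² = 3560 − 729 = 2831
r = S_xy / √(S_xx·S_yy) = -516 / √(1184·2831) = -516 / √3351904 = -516 / 1830.8206 = -0.2818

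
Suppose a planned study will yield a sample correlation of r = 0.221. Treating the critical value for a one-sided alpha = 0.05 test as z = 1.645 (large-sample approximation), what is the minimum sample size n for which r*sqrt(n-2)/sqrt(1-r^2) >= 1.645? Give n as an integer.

Need r·√(n−2)/√(1−r²) ≥ 1.645
√(n−2) ≥ 1.645·√(1−0.048841) / 0.221 = 1.645·0.975274 / 0.221 = 7.2594
n−2 ≥ 52.6989  ⇒  n ≥ 54.6989
Smallest integer n = 55

55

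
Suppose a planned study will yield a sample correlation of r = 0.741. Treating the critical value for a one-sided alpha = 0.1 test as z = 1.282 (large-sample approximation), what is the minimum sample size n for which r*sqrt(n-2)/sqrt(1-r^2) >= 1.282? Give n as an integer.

4

r√(n−2)/√(1−r²) ≥ 1.282  ⇔  n−2 ≥ (1.282)²·(1−r²)/r²
(1−r²)/r² = (1−0.549081)/0.549081 = 0.8212
n ≥ 2 + 1.643524·0.8212 = 2 + 1.3497 = 3.3497
⌈3.3497⌉ = 4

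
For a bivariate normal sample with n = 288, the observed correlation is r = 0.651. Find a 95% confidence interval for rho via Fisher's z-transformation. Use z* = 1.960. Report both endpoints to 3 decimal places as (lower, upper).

Fisher z: z_r = atanh(r) = ½·ln((1+0.651)/(1−0.651)) = 0.777032
SE(z) = 1/√(n−3) = 1/√285 = 0.059235
95% ⇒ z* = 1.960; margin = 1.960·0.059235 = 0.116101
CI on z-scale: (0.660931, 0.893133)
Back-transform: tanh(0.660931) = 0.578983, tanh(0.893133) = 0.712938

(0.579, 0.713)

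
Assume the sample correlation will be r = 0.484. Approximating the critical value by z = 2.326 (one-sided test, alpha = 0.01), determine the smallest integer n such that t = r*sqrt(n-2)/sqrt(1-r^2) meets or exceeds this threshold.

20

r√(n−2)/√(1−r²) ≥ 2.326  ⇔  n−2 ≥ (2.326)²·(1−r²)/r²
(1−r²)/r² = (1−0.234256)/0.234256 = 3.2688
n ≥ 2 + 5.410276·3.2688 = 2 + 17.6851 = 19.6851
⌈19.6851⌉ = 20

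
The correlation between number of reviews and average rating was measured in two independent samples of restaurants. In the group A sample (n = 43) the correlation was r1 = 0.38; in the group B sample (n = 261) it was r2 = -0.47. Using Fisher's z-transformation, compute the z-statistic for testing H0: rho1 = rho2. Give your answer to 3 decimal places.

5.356

Fisher z-transforms: z1 = atanh(0.38) = 0.400060, z2 = atanh(-0.47) = -0.510070; difference d = 0.910130
Var(d) = 1/40 + 1/258 = 0.0250000 + 0.0038760 = 0.0288760
z = d/√Var(d) = 0.910130 / √0.0288760 = 0.910130 / 0.169929 = 5.356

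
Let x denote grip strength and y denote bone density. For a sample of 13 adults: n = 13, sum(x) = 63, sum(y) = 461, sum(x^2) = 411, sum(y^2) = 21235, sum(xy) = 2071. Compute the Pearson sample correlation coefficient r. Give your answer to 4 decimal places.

-0.2269

Numerator: nΣxy − (Σx)(Σy) = 13·2071 − (63)(461) = -2120
Denominator: √[(nΣx²−(Σx)²)(nΣy²−(Σy)²)]
  nΣx²−(Σx)² = 13·411 − 3969 = 1374;  nΣy²−(Σy)² = 13·21235 − 212521 = 63534
  √(1374·63534) = √87295716 = 9343.2176
r = -2120 / 9343.2176 = -0.2269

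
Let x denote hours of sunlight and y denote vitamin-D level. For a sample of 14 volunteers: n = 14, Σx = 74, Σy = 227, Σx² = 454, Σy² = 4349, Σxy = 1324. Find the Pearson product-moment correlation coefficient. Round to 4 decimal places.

0.6057

S_xy = nΣxy − ΣxΣy = 14·1324 − 74·227 = 18536 − 16798 = 1738
S_xx = nΣx² − (Σx)² = 14·454 − 74² = 6356 − 5476 = 880
S_yy = nΣy² − (Σy)² = 14·4349 − 227² = 60886 − 51529 = 9357
r = S_xy / √(S_xx·S_yy) = 1738 / √(880·9357) = 1738 / √8234160 = 1738 / 2869.5226 = 0.6057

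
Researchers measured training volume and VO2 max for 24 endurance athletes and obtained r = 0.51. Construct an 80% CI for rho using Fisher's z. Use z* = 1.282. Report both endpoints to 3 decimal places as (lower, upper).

(0.276, 0.687)

Fisher z: z_r = atanh(r) = ½·ln((1+0.51)/(1−0.51)) = 0.562730
SE(z) = 1/√(n−3) = 1/√21 = 0.218218
80% ⇒ z* = 1.282; margin = 1.282·0.218218 = 0.279755
CI on z-scale: (0.282975, 0.842485)
Back-transform: tanh(0.282975) = 0.275656, tanh(0.842485) = 0.687123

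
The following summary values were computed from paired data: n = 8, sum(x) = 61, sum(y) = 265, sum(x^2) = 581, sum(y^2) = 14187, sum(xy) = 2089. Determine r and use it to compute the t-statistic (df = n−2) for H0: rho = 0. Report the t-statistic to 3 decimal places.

S_xy = nΣxy − ΣxΣy = 8·2089 − 61·265 = 16712 − 16165 = 547
S_xx = nΣx² − (Σx)² = 8·581 − 61² = 4648 − 3721 = 927
S_yy = nΣy² − (Σy)² = 8·14187 − 265² = 113496 − 70225 = 43271
r = S_xy / √(S_xx·S_yy) = 547 / √(927·43271) = 547 / √40112217 = 547 / 6333.4206 = 0.0864
t = r·√(n−2)/√(1−r²) = 0.0864·√6 / √(1−0.007465) = 0.211636 / 0.996261 = 0.212

0.212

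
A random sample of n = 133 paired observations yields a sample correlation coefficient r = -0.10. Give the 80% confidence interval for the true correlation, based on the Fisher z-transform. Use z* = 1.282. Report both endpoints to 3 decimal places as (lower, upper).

(-0.210, 0.012)

z_r = atanh(-0.10) = -0.100335;  SE = 1/√(n−3) = 1/√130 = 0.087706
z-limits: -0.100335 ± 1.282·0.087706 = -0.100335 ± 0.112439 = [-0.212774, 0.012104]
ρ-limits: (tanh -0.212774, tanh 0.012104) = (-0.210, 0.012)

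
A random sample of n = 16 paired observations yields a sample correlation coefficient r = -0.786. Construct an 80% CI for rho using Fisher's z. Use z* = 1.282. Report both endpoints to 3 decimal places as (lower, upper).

z_r = atanh(-0.786) = -1.060879;  SE = 1/√(n−3) = 1/√13 = 0.277350
z-limits: -1.060879 ± 1.282·0.277350 = -1.060879 ± 0.355563 = [-1.416442, -0.705316]
ρ-limits: (tanh -1.416442, tanh -0.705316) = (-0.889, -0.608)

(-0.889, -0.608)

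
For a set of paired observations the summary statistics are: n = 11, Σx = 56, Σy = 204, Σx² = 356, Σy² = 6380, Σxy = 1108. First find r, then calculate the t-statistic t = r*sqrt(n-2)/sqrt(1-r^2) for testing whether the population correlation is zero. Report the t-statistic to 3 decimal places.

0.492

S_xy = nΣxy − ΣxΣy = 11·1108 − 56·204 = 12188 − 11424 = 764
S_xx = nΣx² − (Σx)² = 11·356 − 56² = 3916 − 3136 = 780
S_yy = nΣy² − (Σy)² = 11·6380 − 204² = 70180 − 41616 = 28564
r = S_xy / √(S_xx·S_yy) = 764 / √(780·28564) = 764 / √22279920 = 764 / 4720.1610 = 0.1619
t = r·√(n−2)/√(1−r²) = 0.1619·√9 / √(1−0.026212) = 0.485700 / 0.986807 = 0.492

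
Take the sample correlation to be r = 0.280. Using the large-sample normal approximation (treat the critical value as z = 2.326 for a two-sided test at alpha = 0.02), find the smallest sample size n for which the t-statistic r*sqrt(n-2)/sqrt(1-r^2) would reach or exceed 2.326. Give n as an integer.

66

r√(n−2)/√(1−r²) ≥ 2.326  ⇔  n−2 ≥ (2.326)²·(1−r²)/r²
(1−r²)/r² = (1−0.078400)/0.078400 = 11.7551
n ≥ 2 + 5.410276·11.7551 = 2 + 63.5983 = 65.5983
⌈65.5983⌉ = 66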